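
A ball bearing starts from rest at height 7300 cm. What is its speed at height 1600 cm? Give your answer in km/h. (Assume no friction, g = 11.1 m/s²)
Convert to SI: h₁−h₂ = 57.0 m
mgh₁ = mgh₂ + ½mv² ⇒ v = √(2g(h₁−h₂)) = √(2·11.1·57.0) = 35.5725 m/s = 128.1 km/h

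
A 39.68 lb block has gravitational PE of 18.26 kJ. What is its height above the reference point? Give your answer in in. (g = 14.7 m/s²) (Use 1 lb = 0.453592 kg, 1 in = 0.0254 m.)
Convert to SI: m = 17.9985 kg, PE = 18260.0 J
h = PE/(mg) = 18260.0/(17.9985·14.7) = 69.0155 m = 2717 in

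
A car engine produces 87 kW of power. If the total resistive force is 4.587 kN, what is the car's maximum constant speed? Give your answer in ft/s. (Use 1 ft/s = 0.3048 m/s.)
Convert to SI: F = 4587.0 N
P = Fv ⇒ v = P/F = 87000 W/4587.0 N = 18.9666 m/s = 62.23 ft/s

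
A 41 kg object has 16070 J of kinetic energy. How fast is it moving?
v = √(2·KE/m) = √(2·16070/41) = 28.0 m/s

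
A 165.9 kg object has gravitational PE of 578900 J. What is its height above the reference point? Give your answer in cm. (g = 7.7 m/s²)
h = PE/(mg) = 578900/(165.9·7.7) = 453.176 m = 45320 cm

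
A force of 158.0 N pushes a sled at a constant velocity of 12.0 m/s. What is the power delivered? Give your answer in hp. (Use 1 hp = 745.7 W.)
P = Fv = (158.0)(12.0) = 1896.0 W = 2.543 hp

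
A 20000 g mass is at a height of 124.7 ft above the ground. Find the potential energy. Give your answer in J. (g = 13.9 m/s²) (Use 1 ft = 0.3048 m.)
Convert to SI: m = 20.0 kg, h = 38.0086 m
PE = mgh = (20.0)(13.9)(38.0086) = 10570 J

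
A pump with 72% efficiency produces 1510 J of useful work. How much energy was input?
W_in = W_out/η = 1510/0.72 = 2097 J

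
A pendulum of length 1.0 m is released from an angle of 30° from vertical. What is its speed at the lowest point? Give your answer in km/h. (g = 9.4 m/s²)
h = L(1 − cosθ) = 1.0(1 − cos30°) = 0.133975 m
v = √(2gh) = √(2·9.4·0.133975) = 1.58705 m/s = 5.713 km/h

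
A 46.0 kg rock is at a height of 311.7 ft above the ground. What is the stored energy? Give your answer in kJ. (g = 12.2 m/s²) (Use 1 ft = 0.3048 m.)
Convert to SI: m = 46.0 kg, h = 95.0062 m
PE = mgh = (46.0)(12.2)(95.0062) = 53317.5 J = 53.32 kJ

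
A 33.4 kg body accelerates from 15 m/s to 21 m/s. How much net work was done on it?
W = ΔKE = ½m(v₂² − v₁²) = ½(33.4)(21² − 15²) = 3607.2 J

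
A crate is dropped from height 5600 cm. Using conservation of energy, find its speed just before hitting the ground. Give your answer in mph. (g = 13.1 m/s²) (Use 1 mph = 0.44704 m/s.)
Convert to SI: h = 56.0 m
mgh = ½mv² ⇒ v = √(2gh) = √(2·13.1·56.0) = 38.304 m/s = 85.68 mph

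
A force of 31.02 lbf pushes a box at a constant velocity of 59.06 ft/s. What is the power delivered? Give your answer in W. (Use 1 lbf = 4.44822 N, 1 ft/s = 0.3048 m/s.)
Convert to SI: F = 137.984 N, v = 18.0015 m/s
P = Fv = (137.984)(18.0015) = 2484 W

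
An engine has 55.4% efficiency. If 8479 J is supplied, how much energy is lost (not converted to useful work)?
W_lost = W_in(1 − η) = 8479·(1 − 0.554) = 3782 J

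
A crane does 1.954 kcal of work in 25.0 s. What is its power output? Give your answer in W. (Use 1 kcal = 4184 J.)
Convert to SI: W = 8175.54 J, t = 25.0 s
P = W/t = 8175.54/25.0 = 327.0 W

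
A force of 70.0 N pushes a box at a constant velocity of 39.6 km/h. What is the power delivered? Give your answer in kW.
Convert to SI: F = 70.0 N, v = 11.0 m/s
P = Fv = (70.0)(11.0) = 770.0 W = 0.77 kW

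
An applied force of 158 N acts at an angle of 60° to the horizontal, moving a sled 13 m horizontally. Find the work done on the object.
W = F·d·cosθ = (158)(13)cos(60°) = 1027 J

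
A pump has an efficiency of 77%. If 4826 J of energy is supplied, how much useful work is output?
W_out = η·W_in = 0.77·4826 = 3716.02 J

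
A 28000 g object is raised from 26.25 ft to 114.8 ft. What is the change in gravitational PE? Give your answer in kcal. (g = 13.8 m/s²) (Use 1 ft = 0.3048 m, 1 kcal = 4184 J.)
Convert to SI: m = 28.0 kg, Δh = 26.99 m
ΔPE = mgΔh = (28.0)(13.8)(26.99) = 10429.0 J = 2.493 kcal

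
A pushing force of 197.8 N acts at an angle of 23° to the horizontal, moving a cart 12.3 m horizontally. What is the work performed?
W = F·d·cosθ = (197.8)(12.3)cos(23°) = 2240 J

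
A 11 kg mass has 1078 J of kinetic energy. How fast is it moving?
v = √(2·KE/m) = √(2·1078/11) = 14.0 m/s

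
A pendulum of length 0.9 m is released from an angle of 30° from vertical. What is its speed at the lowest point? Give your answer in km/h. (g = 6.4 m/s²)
h = L(1 − cosθ) = 0.9(1 − cos30°) = 0.120577 m
v = √(2gh) = √(2·6.4·0.120577) = 1.24233 m/s = 4.472 km/h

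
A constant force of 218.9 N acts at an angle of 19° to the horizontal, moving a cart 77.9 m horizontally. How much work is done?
W = F·d·cosθ = (218.9)(77.9)cos(19°) = 16120 J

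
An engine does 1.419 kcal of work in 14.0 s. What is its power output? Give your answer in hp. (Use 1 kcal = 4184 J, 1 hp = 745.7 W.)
Convert to SI: W = 5937.1 J, t = 14.0 s
P = W/t = 5937.1/14.0 = 424.078 W = 0.5687 hp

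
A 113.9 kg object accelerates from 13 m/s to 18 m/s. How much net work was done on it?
W = ΔKE = ½m(v₂² − v₁²) = ½(113.9)(18² − 13²) = 8827.25 J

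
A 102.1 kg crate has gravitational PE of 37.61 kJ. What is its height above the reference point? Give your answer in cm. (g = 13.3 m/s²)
Convert to SI: m = 102.1 kg, PE = 37610.0 J
h = PE/(mg) = 37610.0/(102.1·13.3) = 27.6966 m = 2770 cm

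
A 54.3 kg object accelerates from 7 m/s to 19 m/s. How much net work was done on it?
W = ΔKE = ½m(v₂² − v₁²) = ½(54.3)(19² − 7²) = 8470.8 J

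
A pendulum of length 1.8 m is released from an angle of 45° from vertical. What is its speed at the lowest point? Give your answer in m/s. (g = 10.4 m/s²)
h = L(1 − cosθ) = 1.8(1 − cos45°) = 0.527208 m
v = √(2gh) = √(2·10.4·0.527208) = 3.311 m/s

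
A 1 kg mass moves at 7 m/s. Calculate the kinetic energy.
KE = ½mv² = ½(1)(7)² = 24.5 J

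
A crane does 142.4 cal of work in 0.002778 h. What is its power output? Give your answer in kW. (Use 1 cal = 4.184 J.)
Convert to SI: W = 595.802 J, t = 10.0008 s
P = W/t = 595.802/10.0008 = 59.5754 W = 0.05958 kW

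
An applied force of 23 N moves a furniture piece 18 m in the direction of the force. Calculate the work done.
W = F·d = (23)(18) = 414.0 J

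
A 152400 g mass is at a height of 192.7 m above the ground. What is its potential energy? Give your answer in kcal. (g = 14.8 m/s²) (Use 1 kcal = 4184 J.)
Convert to SI: m = 152.4 kg, h = 192.7 m
PE = mgh = (152.4)(14.8)(192.7) = 434639 J = 103.9 kcal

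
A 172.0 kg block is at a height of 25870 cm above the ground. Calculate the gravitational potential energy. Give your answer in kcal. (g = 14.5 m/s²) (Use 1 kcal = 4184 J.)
Convert to SI: m = 172.0 kg, h = 258.7 m
PE = mgh = (172.0)(14.5)(258.7) = 645198 J = 154.2 kcal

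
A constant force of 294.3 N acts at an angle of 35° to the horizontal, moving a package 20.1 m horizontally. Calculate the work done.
W = F·d·cosθ = (294.3)(20.1)cos(35°) = 4846 J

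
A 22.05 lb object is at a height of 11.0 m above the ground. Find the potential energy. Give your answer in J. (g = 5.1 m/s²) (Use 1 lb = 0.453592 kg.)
Convert to SI: m = 10.0017 kg, h = 11.0 m
PE = mgh = (10.0017)(5.1)(11.0) = 561.1 J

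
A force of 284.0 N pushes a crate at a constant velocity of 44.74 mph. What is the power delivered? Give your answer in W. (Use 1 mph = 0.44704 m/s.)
Convert to SI: F = 284.0 N, v = 20.0006 m/s
P = Fv = (284.0)(20.0006) = 5680 W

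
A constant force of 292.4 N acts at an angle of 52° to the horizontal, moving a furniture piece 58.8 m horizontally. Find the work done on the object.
W = F·d·cosθ = (292.4)(58.8)cos(52°) = 10590 J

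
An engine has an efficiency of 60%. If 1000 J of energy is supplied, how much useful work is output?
W_out = η·W_in = 0.6·1000 = 600.0 J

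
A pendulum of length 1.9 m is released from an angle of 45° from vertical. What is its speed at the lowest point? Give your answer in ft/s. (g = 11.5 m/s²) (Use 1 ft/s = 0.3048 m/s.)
h = L(1 − cosθ) = 1.9(1 − cos45°) = 0.556497 m
v = √(2gh) = √(2·11.5·0.556497) = 3.57763 m/s = 11.74 ft/s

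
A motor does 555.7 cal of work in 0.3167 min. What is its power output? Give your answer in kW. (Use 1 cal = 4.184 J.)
Convert to SI: W = 2325.05 J, t = 19.002 s
P = W/t = 2325.05/19.002 = 122.358 W = 0.1224 kW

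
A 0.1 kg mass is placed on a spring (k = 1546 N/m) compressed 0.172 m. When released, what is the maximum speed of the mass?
½kx² = ½mv² ⇒ v = x√(k/m) = (0.172)√(1546/0.1) = 21.39 m/s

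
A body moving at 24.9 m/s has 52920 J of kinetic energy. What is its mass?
m = 2·KE/v² = 2·52920/(24.9)² = 170.7 kg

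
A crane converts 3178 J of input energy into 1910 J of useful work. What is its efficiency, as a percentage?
η = W_out/W_in = 1910/3178 = 60.1%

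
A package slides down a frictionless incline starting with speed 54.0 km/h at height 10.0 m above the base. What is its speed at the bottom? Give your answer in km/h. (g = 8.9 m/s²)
Convert to SI: v₀ = 15.0 m/s, h = 10.0 m
½mv₀² + mgh = ½mv² ⇒ v = √(v₀² + 2gh) = √(15.0² + 2·8.9·10.0) = 20.0749 m/s = 72.27 km/h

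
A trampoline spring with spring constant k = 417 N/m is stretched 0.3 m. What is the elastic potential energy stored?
PE = ½kx² = ½(417)(0.3)² = 18.77 J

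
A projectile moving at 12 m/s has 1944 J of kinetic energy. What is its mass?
m = 2·KE/v² = 2·1944/(12)² = 27.0 kg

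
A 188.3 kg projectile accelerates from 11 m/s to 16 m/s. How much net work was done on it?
W = ΔKE = ½m(v₂² − v₁²) = ½(188.3)(16² − 11²) = 12710.25 J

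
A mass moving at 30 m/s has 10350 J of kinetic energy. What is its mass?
m = 2·KE/v² = 2·10350/(30)² = 23.0 kg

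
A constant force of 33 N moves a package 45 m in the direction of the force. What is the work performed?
W = F·d = (33)(45) = 1485 J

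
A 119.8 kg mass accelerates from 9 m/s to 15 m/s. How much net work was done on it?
W = ΔKE = ½m(v₂² − v₁²) = ½(119.8)(15² − 9²) = 8625.6 J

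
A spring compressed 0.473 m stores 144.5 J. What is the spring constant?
k = 2·PE/x² = 2·144.5/(0.473)² = 1292 N/m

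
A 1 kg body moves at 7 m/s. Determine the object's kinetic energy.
KE = ½mv² = ½(1)(7)² = 24.5 J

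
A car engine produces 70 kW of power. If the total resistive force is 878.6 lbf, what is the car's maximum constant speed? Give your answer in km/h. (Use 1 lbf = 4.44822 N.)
Convert to SI: F = 3908.21 N
P = Fv ⇒ v = P/F = 70000 W/3908.21 N = 17.911 m/s = 64.48 km/h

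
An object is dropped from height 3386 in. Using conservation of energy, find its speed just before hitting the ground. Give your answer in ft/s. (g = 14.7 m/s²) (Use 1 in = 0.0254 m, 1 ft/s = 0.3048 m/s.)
Convert to SI: h = 86.0044 m
mgh = ½mv² ⇒ v = √(2gh) = √(2·14.7·86.0044) = 50.2845 m/s = 165.0 ft/s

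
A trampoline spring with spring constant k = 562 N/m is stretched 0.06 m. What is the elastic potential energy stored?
PE = ½kx² = ½(562)(0.06)² = 1.012 J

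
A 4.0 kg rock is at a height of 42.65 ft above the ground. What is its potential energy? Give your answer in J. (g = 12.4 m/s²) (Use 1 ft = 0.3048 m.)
Convert to SI: m = 4.0 kg, h = 12.9997 m
PE = mgh = (4.0)(12.4)(12.9997) = 644.8 J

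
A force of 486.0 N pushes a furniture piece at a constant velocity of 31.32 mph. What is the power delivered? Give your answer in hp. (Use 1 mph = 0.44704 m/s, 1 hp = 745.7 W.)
Convert to SI: F = 486.0 N, v = 14.0013 m/s
P = Fv = (486.0)(14.0013) = 6804.63 W = 9.125 hp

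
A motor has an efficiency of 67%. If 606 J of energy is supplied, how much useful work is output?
W_out = η·W_in = 0.67·606 = 406.02 J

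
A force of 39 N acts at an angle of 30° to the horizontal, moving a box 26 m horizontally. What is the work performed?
W = F·d·cosθ = (39)(26)cos(30°) = 878.1 J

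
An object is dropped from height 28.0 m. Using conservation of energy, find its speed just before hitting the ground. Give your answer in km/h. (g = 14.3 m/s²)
mgh = ½mv² ⇒ v = √(2gh) = √(2·14.3·28.0) = 28.2984 m/s = 101.9 km/h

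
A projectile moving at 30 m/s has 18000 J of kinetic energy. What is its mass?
m = 2·KE/v² = 2·18000/(30)² = 40.0 kg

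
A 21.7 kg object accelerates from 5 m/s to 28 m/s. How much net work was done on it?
W = ΔKE = ½m(v₂² − v₁²) = ½(21.7)(28² − 5²) = 8235.15 J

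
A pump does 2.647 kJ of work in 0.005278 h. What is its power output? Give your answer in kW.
Convert to SI: W = 2647.0 J, t = 19.0008 s
P = W/t = 2647.0/19.0008 = 139.31 W = 0.1393 kW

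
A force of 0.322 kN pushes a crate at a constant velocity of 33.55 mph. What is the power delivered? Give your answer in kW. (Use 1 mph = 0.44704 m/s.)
Convert to SI: F = 322.0 N, v = 14.9982 m/s
P = Fv = (322.0)(14.9982) = 4829.42 W = 4.829 kW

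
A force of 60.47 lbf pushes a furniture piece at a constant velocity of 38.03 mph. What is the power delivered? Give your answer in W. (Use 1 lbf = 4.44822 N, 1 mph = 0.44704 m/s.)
Convert to SI: F = 268.984 N, v = 17.0009 m/s
P = Fv = (268.984)(17.0009) = 4573 W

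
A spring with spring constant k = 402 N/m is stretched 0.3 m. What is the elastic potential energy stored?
PE = ½kx² = ½(402)(0.3)² = 18.09 J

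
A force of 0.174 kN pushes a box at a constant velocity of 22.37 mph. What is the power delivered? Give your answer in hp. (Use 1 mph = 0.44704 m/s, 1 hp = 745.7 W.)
Convert to SI: F = 174.0 N, v = 10.0003 m/s
P = Fv = (174.0)(10.0003) = 1740.05 W = 2.333 hp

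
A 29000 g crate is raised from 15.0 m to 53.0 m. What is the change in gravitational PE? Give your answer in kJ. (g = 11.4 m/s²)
Convert to SI: m = 29.0 kg, Δh = 38.0 m
ΔPE = mgΔh = (29.0)(11.4)(38.0) = 12562.8 J = 12.56 kJ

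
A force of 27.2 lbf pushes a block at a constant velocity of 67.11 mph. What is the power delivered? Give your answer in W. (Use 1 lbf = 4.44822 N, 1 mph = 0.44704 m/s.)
Convert to SI: F = 120.992 N, v = 30.0009 m/s
P = Fv = (120.992)(30.0009) = 3630 W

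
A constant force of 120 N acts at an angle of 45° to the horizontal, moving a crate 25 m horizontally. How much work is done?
W = F·d·cosθ = (120)(25)cos(45°) = 2121 J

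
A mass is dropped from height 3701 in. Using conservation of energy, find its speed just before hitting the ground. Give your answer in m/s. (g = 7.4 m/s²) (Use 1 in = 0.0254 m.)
Convert to SI: h = 94.0054 m
mgh = ½mv² ⇒ v = √(2gh) = √(2·7.4·94.0054) = 37.3 m/s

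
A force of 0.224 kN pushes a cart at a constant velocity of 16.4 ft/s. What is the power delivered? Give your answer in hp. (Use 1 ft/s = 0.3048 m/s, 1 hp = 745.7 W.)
Convert to SI: F = 224.0 N, v = 4.99872 m/s
P = Fv = (224.0)(4.99872) = 1119.71 W = 1.502 hp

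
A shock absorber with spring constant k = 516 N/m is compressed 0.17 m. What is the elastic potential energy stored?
PE = ½kx² = ½(516)(0.17)² = 7.456 J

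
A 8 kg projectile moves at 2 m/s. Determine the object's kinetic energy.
KE = ½mv² = ½(8)(2)² = 16.0 J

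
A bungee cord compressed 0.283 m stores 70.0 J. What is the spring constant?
k = 2·PE/x² = 2·70.0/(0.283)² = 1748 N/m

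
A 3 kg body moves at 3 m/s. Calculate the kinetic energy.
KE = ½mv² = ½(3)(3)² = 13.5 J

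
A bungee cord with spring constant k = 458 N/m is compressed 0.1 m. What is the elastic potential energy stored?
PE = ½kx² = ½(458)(0.1)² = 2.29 J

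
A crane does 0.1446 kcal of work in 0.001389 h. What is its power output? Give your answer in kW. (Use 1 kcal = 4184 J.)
Convert to SI: W = 605.006 J, t = 5.0004 s
P = W/t = 605.006/5.0004 = 120.992 W = 0.121 kW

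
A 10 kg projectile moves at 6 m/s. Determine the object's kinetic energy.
KE = ½mv² = ½(10)(6)² = 180.0 J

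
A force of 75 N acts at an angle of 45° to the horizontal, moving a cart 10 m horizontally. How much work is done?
W = F·d·cosθ = (75)(10)cos(45°) = 530.3 J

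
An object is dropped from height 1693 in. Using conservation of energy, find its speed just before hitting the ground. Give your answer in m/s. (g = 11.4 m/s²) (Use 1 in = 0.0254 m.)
Convert to SI: h = 43.0022 m
mgh = ½mv² ⇒ v = √(2gh) = √(2·11.4·43.0022) = 31.31 m/s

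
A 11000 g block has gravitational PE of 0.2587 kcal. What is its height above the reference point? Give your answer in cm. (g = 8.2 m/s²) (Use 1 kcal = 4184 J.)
Convert to SI: m = 11.0 kg, PE = 1082.4 J
h = PE/(mg) = 1082.4/(11.0·8.2) = 12.0 m = 1200 cm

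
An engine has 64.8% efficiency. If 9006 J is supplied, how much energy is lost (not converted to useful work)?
W_lost = W_in(1 − η) = 9006·(1 − 0.648) = 3170 J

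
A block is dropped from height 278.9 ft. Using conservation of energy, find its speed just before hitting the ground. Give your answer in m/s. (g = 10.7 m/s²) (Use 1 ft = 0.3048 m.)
Convert to SI: h = 85.0087 m
mgh = ½mv² ⇒ v = √(2gh) = √(2·10.7·85.0087) = 42.65 m/s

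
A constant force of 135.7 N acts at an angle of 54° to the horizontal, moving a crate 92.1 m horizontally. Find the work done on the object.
W = F·d·cosθ = (135.7)(92.1)cos(54°) = 7346 J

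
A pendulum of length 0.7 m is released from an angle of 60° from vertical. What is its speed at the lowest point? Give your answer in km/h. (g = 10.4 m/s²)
h = L(1 − cosθ) = 0.7(1 − cos60°) = 0.35 m
v = √(2gh) = √(2·10.4·0.35) = 2.69815 m/s = 9.713 km/h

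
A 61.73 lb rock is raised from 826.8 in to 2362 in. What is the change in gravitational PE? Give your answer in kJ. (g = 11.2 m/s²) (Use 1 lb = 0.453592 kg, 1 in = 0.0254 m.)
Convert to SI: m = 28.0002 kg, Δh = 38.9941 m
ΔPE = mgΔh = (28.0002)(11.2)(38.9941) = 12228.6 J = 12.23 kJ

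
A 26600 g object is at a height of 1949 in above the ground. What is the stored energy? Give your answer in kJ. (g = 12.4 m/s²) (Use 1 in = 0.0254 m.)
Convert to SI: m = 26.6 kg, h = 49.5046 m
PE = mgh = (26.6)(12.4)(49.5046) = 16328.6 J = 16.33 kJ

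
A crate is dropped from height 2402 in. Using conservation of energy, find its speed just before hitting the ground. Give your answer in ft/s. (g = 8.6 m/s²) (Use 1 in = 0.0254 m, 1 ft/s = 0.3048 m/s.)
Convert to SI: h = 61.0108 m
mgh = ½mv² ⇒ v = √(2gh) = √(2·8.6·61.0108) = 32.3942 m/s = 106.3 ft/s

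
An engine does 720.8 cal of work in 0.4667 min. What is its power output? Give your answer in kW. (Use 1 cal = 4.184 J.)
Convert to SI: W = 3015.83 J, t = 28.002 s
P = W/t = 3015.83/28.002 = 107.7 W = 0.1077 kW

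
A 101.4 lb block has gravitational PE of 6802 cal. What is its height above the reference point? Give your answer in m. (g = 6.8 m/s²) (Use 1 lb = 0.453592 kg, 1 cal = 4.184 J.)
Convert to SI: m = 45.9942 kg, PE = 28459.6 J
h = PE/(mg) = 28459.6/(45.9942·6.8) = 90.99 m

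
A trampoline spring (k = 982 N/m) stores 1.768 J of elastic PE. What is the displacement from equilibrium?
x = √(2·PE/k) = √(2·1.768/982) = 0.06001 m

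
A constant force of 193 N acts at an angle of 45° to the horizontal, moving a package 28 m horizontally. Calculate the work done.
W = F·d·cosθ = (193)(28)cos(45°) = 3821 J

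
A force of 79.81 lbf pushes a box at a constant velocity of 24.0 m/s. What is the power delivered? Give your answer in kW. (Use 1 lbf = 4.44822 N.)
Convert to SI: F = 355.012 N, v = 24.0 m/s
P = Fv = (355.012)(24.0) = 8520.3 W = 8.52 kW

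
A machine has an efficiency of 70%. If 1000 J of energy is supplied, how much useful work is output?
W_out = η·W_in = 0.7·1000 = 700.0 J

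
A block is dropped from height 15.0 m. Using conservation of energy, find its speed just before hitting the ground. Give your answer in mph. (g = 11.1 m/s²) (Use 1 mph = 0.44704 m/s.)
mgh = ½mv² ⇒ v = √(2gh) = √(2·11.1·15.0) = 18.2483 m/s = 40.82 mph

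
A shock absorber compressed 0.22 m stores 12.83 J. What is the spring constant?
k = 2·PE/x² = 2·12.83/(0.22)² = 530.2 N/m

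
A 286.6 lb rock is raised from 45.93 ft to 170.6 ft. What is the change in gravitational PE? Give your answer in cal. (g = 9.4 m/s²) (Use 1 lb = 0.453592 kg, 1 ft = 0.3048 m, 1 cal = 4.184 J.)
Convert to SI: m = 129.999 kg, Δh = 37.9994 m
ΔPE = mgΔh = (129.999)(9.4)(37.9994) = 46435.1 J = 11100 cal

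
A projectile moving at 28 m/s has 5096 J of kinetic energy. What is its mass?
m = 2·KE/v² = 2·5096/(28)² = 13.0 kg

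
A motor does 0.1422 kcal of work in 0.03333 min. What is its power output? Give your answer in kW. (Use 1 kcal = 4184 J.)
Convert to SI: W = 594.965 J, t = 1.9998 s
P = W/t = 594.965/1.9998 = 297.512 W = 0.2975 kW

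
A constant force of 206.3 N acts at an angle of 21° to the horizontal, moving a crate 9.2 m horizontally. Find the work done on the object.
W = F·d·cosθ = (206.3)(9.2)cos(21°) = 1772 J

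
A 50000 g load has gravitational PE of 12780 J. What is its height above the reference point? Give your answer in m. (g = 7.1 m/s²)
Convert to SI: m = 50.0 kg, PE = 12780.0 J
h = PE/(mg) = 12780.0/(50.0·7.1) = 36.0 m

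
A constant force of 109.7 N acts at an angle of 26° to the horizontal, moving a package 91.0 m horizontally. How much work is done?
W = F·d·cosθ = (109.7)(91.0)cos(26°) = 8972 J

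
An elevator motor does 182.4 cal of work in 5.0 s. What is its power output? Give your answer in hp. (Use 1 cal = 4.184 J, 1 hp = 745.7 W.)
Convert to SI: W = 763.162 J, t = 5.0 s
P = W/t = 763.162/5.0 = 152.632 W = 0.2047 hp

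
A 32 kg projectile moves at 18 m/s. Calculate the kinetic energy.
KE = ½mv² = ½(32)(18)² = 5184.0 J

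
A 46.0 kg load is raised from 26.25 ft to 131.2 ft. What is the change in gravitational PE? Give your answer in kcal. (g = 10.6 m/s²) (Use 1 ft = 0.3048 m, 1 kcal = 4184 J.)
Convert to SI: m = 46.0 kg, Δh = 31.9888 m
ΔPE = mgΔh = (46.0)(10.6)(31.9888) = 15597.7 J = 3.728 kcal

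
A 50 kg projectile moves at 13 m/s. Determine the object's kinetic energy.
KE = ½mv² = ½(50)(13)² = 4225.0 J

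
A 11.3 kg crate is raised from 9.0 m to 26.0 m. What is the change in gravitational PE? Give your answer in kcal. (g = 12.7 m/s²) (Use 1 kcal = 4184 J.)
ΔPE = mgΔh = (11.3)(12.7)(17.0) = 2439.67 J = 0.5831 kcal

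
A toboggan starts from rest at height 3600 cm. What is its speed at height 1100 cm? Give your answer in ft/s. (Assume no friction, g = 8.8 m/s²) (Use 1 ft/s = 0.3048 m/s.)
Convert to SI: h₁−h₂ = 25.0 m
mgh₁ = mgh₂ + ½mv² ⇒ v = √(2g(h₁−h₂)) = √(2·8.8·25.0) = 20.9762 m/s = 68.82 ft/s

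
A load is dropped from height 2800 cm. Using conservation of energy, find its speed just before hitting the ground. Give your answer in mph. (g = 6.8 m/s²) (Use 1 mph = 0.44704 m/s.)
Convert to SI: h = 28.0 m
mgh = ½mv² ⇒ v = √(2gh) = √(2·6.8·28.0) = 19.5141 m/s = 43.65 mph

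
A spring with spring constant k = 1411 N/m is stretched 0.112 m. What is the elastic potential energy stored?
PE = ½kx² = ½(1411)(0.112)² = 8.85 J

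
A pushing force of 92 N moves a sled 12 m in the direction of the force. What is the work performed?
W = F·d = (92)(12) = 1104 J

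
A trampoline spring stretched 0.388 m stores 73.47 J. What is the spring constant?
k = 2·PE/x² = 2·73.47/(0.388)² = 976.1 N/m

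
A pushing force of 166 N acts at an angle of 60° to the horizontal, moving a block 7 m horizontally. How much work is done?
W = F·d·cosθ = (166)(7)cos(60°) = 581.0 J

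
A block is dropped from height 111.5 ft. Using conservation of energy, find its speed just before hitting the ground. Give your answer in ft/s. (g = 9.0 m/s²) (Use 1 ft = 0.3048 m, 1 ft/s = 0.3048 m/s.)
Convert to SI: h = 33.9852 m
mgh = ½mv² ⇒ v = √(2gh) = √(2·9.0·33.9852) = 24.7332 m/s = 81.15 ft/s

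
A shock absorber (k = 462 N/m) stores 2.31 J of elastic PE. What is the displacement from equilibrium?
x = √(2·PE/k) = √(2·2.31/462) = 0.1 m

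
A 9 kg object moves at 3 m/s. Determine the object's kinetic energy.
KE = ½mv² = ½(9)(3)² = 40.5 J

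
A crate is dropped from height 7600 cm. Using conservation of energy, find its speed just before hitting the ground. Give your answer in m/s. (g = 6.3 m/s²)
Convert to SI: h = 76.0 m
mgh = ½mv² ⇒ v = √(2gh) = √(2·6.3·76.0) = 30.95 m/s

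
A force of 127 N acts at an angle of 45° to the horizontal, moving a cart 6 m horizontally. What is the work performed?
W = F·d·cosθ = (127)(6)cos(45°) = 538.8 J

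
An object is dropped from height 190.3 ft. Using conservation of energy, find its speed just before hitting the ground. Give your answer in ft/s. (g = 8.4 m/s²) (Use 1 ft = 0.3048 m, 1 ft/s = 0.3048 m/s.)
Convert to SI: h = 58.0034 m
mgh = ½mv² ⇒ v = √(2gh) = √(2·8.4·58.0034) = 31.2163 m/s = 102.4 ft/s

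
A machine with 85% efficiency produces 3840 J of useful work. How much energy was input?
W_in = W_out/η = 3840/0.85 = 4518 J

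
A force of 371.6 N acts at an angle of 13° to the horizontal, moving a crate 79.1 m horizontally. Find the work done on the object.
W = F·d·cosθ = (371.6)(79.1)cos(13°) = 28640 J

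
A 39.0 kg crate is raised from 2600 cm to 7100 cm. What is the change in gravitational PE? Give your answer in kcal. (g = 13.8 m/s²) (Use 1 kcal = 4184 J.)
Convert to SI: m = 39.0 kg, Δh = 45.0 m
ΔPE = mgΔh = (39.0)(13.8)(45.0) = 24219.0 J = 5.788 kcal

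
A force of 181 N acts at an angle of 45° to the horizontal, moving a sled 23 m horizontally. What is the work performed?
W = F·d·cosθ = (181)(23)cos(45°) = 2944 J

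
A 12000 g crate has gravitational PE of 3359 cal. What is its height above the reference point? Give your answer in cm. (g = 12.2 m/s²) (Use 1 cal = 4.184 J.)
Convert to SI: m = 12.0 kg, PE = 14054.1 J
h = PE/(mg) = 14054.1/(12.0·12.2) = 95.9977 m = 9600 cm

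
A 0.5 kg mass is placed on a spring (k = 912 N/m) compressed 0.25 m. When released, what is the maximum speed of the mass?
½kx² = ½mv² ⇒ v = x√(k/m) = (0.25)√(912/0.5) = 10.68 m/s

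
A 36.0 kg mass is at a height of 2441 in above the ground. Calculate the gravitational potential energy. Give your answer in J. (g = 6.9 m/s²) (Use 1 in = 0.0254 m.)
Convert to SI: m = 36.0 kg, h = 62.0014 m
PE = mgh = (36.0)(6.9)(62.0014) = 15400 J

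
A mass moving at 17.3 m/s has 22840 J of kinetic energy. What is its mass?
m = 2·KE/v² = 2·22840/(17.3)² = 152.6 kg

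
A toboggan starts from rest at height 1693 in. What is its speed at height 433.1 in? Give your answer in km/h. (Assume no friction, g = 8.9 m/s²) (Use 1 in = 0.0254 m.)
Convert to SI: h₁−h₂ = 32.0015 m
mgh₁ = mgh₂ + ½mv² ⇒ v = √(2g(h₁−h₂)) = √(2·8.9·32.0015) = 23.8668 m/s = 85.92 km/h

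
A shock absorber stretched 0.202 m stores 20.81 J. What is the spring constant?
k = 2·PE/x² = 2·20.81/(0.202)² = 1020 N/m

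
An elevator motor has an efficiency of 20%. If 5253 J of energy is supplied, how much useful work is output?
W_out = η·W_in = 0.2·5253 = 1050.6 J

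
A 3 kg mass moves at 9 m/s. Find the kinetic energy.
KE = ½mv² = ½(3)(9)² = 121.5 J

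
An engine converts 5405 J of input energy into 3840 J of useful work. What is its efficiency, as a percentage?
η = W_out/W_in = 3840/5405 = 71.05%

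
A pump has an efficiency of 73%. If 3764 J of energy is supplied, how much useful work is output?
W_out = η·W_in = 0.73·3764 = 2747.72 J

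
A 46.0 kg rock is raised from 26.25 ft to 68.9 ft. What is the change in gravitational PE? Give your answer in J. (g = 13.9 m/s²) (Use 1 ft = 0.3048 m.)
Convert to SI: m = 46.0 kg, Δh = 12.9997 m
ΔPE = mgΔh = (46.0)(13.9)(12.9997) = 8312 J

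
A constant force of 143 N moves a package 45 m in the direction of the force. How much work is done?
W = F·d = (143)(45) = 6435 J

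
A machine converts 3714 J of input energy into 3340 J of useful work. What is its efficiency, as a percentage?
η = W_out/W_in = 3340/3714 = 89.93%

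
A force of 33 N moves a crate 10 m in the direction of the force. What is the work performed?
W = F·d = (33)(10) = 330.0 J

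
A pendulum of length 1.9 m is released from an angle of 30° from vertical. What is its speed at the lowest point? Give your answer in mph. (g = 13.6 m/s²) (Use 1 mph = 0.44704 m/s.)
h = L(1 − cosθ) = 1.9(1 − cos30°) = 0.254552 m
v = √(2gh) = √(2·13.6·0.254552) = 2.63131 m/s = 5.886 mph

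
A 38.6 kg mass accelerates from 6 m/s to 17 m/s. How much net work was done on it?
W = ΔKE = ½m(v₂² − v₁²) = ½(38.6)(17² − 6²) = 4882.9 J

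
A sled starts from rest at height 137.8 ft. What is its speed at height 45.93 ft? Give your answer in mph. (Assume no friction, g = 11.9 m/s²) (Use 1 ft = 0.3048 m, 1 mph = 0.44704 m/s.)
Convert to SI: h₁−h₂ = 28.002 m
mgh₁ = mgh₂ + ½mv² ⇒ v = √(2g(h₁−h₂)) = √(2·11.9·28.002) = 25.8156 m/s = 57.75 mph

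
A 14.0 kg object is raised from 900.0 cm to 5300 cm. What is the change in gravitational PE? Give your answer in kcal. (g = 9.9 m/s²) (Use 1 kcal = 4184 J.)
Convert to SI: m = 14.0 kg, Δh = 44.0 m
ΔPE = mgΔh = (14.0)(9.9)(44.0) = 6098.4 J = 1.458 kcal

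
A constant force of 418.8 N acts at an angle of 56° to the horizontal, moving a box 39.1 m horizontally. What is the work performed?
W = F·d·cosθ = (418.8)(39.1)cos(56°) = 9157 J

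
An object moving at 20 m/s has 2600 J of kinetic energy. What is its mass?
m = 2·KE/v² = 2·2600/(20)² = 13.0 kg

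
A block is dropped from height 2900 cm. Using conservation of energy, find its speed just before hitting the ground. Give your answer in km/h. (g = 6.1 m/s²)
Convert to SI: h = 29.0 m
mgh = ½mv² ⇒ v = √(2gh) = √(2·6.1·29.0) = 18.8096 m/s = 67.71 km/h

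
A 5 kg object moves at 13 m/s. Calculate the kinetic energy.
KE = ½mv² = ½(5)(13)² = 422.5 J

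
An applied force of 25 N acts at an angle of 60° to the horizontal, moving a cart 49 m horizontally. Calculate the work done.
W = F·d·cosθ = (25)(49)cos(60°) = 612.5 J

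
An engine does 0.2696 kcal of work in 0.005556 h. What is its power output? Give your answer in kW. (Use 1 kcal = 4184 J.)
Convert to SI: W = 1128.01 J, t = 20.0016 s
P = W/t = 1128.01/20.0016 = 56.3958 W = 0.0564 kW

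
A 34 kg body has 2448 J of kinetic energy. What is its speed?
v = √(2·KE/m) = √(2·2448/34) = 12.0 m/s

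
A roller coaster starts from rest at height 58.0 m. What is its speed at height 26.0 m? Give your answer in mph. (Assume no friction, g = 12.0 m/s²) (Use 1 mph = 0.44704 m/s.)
mgh₁ = mgh₂ + ½mv² ⇒ v = √(2g(h₁−h₂)) = √(2·12.0·32.0) = 27.7128 m/s = 61.99 mph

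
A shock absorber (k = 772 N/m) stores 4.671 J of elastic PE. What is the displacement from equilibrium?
x = √(2·PE/k) = √(2·4.671/772) = 0.11 m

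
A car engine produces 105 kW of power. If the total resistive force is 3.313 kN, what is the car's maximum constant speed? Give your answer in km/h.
Convert to SI: F = 3313.0 N
P = Fv ⇒ v = P/F = 105000 W/3313.0 N = 31.6933 m/s = 114.1 km/h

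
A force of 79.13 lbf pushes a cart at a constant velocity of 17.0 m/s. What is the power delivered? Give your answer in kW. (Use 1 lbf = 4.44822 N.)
Convert to SI: F = 351.988 N, v = 17.0 m/s
P = Fv = (351.988)(17.0) = 5983.79 W = 5.984 kW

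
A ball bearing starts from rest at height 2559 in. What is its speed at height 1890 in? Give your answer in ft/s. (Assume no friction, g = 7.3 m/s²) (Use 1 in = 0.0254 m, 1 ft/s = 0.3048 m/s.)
Convert to SI: h₁−h₂ = 16.9926 m
mgh₁ = mgh₂ + ½mv² ⇒ v = √(2g(h₁−h₂)) = √(2·7.3·16.9926) = 15.7509 m/s = 51.68 ft/s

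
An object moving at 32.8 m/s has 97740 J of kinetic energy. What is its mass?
m = 2·KE/v² = 2·97740/(32.8)² = 181.7 kg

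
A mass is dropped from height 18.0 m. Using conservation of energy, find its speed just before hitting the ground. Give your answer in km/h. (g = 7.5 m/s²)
mgh = ½mv² ⇒ v = √(2gh) = √(2·7.5·18.0) = 16.4317 m/s = 59.15 km/h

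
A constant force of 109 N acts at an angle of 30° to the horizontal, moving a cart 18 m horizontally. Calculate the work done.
W = F·d·cosθ = (109)(18)cos(30°) = 1699 J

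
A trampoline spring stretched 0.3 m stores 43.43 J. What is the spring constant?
k = 2·PE/x² = 2·43.43/(0.3)² = 965.1 N/m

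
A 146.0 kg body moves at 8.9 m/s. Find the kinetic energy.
KE = ½mv² = ½(146.0)(8.9)² = 5782 J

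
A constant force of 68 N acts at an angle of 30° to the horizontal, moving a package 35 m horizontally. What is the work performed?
W = F·d·cosθ = (68)(35)cos(30°) = 2061 J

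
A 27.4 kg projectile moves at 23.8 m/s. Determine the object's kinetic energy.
KE = ½mv² = ½(27.4)(23.8)² = 7760 J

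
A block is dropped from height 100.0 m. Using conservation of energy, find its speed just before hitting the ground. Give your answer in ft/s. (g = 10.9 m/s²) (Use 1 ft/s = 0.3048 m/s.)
mgh = ½mv² ⇒ v = √(2gh) = √(2·10.9·100.0) = 46.6905 m/s = 153.2 ft/s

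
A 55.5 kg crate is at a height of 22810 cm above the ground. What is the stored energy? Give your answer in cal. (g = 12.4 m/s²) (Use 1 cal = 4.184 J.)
Convert to SI: m = 55.5 kg, h = 228.1 m
PE = mgh = (55.5)(12.4)(228.1) = 156978 J = 37520 cal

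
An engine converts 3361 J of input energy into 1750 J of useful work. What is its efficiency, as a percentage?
η = W_out/W_in = 1750/3361 = 52.07%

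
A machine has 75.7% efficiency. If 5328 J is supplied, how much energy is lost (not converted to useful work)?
W_lost = W_in(1 − η) = 5328·(1 − 0.757) = 1295 J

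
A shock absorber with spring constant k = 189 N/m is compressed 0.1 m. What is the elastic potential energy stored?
PE = ½kx² = ½(189)(0.1)² = 0.945 J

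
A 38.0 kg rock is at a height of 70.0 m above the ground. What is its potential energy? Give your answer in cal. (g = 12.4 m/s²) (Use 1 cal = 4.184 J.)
PE = mgh = (38.0)(12.4)(70.0) = 32984.0 J = 7883 cal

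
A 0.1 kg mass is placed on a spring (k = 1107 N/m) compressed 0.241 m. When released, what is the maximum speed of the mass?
½kx² = ½mv² ⇒ v = x√(k/m) = (0.241)√(1107/0.1) = 25.36 m/s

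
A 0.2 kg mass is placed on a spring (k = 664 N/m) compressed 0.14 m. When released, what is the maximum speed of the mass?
½kx² = ½mv² ⇒ v = x√(k/m) = (0.14)√(664/0.2) = 8.067 m/s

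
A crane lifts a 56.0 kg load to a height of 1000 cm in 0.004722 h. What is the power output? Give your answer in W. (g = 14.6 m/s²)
Convert to SI: m = 56.0 kg, h = 10.0 m, t = 16.9992 s
P = mgh/t = (56.0)(14.6)(10.0)/16.9992 = 481.0 W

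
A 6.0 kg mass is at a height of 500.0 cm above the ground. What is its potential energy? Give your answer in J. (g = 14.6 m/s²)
Convert to SI: m = 6.0 kg, h = 5.0 m
PE = mgh = (6.0)(14.6)(5.0) = 438.0 J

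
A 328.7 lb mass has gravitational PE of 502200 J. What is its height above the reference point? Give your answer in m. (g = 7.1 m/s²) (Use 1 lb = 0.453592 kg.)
Convert to SI: m = 149.096 kg, PE = 502200 J
h = PE/(mg) = 502200/(149.096·7.1) = 474.4 m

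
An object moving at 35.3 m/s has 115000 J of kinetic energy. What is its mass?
m = 2·KE/v² = 2·115000/(35.3)² = 184.6 kg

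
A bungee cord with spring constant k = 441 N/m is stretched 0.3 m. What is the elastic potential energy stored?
PE = ½kx² = ½(441)(0.3)² = 19.85 J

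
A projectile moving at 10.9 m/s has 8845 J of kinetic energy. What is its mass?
m = 2·KE/v² = 2·8845/(10.9)² = 148.9 kg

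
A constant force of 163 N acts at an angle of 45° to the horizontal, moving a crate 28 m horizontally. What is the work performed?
W = F·d·cosθ = (163)(28)cos(45°) = 3227 J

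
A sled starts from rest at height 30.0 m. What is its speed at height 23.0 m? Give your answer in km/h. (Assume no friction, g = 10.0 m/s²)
mgh₁ = mgh₂ + ½mv² ⇒ v = √(2g(h₁−h₂)) = √(2·10.0·7.0) = 11.8322 m/s = 42.6 km/h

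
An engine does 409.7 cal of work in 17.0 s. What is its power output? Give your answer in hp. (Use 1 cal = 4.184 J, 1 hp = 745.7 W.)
Convert to SI: W = 1714.18 J, t = 17.0 s
P = W/t = 1714.18/17.0 = 100.834 W = 0.1352 hp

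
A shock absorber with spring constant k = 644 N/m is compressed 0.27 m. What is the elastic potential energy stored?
PE = ½kx² = ½(644)(0.27)² = 23.47 J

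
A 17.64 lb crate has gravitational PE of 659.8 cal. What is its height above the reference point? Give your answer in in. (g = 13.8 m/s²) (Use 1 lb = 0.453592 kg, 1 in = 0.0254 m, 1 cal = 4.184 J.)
Convert to SI: m = 8.00136 kg, PE = 2760.6 J
h = PE/(mg) = 2760.6/(8.00136·13.8) = 25.0012 m = 984.3 in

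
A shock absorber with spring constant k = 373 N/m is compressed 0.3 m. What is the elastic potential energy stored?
PE = ½kx² = ½(373)(0.3)² = 16.79 J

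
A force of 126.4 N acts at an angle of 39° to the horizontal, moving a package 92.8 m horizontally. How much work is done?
W = F·d·cosθ = (126.4)(92.8)cos(39°) = 9116 J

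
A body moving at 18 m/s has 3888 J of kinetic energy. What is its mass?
m = 2·KE/v² = 2·3888/(18)² = 24.0 kg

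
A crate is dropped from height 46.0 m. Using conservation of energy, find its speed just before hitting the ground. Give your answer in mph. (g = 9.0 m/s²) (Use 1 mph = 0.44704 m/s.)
mgh = ½mv² ⇒ v = √(2gh) = √(2·9.0·46.0) = 28.775 m/s = 64.37 mph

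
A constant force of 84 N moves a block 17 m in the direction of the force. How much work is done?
W = F·d = (84)(17) = 1428 J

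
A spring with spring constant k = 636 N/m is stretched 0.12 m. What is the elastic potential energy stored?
PE = ½kx² = ½(636)(0.12)² = 4.579 J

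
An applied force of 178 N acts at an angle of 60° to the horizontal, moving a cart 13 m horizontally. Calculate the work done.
W = F·d·cosθ = (178)(13)cos(60°) = 1157 J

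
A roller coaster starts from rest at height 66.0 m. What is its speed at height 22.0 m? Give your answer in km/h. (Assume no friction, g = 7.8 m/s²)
mgh₁ = mgh₂ + ½mv² ⇒ v = √(2g(h₁−h₂)) = √(2·7.8·44.0) = 26.1992 m/s = 94.32 km/h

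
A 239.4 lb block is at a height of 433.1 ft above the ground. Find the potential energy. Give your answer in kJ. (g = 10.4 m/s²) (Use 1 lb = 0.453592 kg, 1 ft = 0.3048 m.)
Convert to SI: m = 108.59 kg, h = 132.009 m
PE = mgh = (108.59)(10.4)(132.009) = 149082 J = 149.1 kJ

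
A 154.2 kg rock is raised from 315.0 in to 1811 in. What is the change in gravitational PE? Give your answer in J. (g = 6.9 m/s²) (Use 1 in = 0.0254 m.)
Convert to SI: m = 154.2 kg, Δh = 37.9984 m
ΔPE = mgΔh = (154.2)(6.9)(37.9984) = 40430 J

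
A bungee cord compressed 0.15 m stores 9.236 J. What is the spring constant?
k = 2·PE/x² = 2·9.236/(0.15)² = 821.0 N/m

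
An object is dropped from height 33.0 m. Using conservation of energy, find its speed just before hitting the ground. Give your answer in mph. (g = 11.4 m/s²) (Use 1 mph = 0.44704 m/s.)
mgh = ½mv² ⇒ v = √(2gh) = √(2·11.4·33.0) = 27.4299 m/s = 61.36 mph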